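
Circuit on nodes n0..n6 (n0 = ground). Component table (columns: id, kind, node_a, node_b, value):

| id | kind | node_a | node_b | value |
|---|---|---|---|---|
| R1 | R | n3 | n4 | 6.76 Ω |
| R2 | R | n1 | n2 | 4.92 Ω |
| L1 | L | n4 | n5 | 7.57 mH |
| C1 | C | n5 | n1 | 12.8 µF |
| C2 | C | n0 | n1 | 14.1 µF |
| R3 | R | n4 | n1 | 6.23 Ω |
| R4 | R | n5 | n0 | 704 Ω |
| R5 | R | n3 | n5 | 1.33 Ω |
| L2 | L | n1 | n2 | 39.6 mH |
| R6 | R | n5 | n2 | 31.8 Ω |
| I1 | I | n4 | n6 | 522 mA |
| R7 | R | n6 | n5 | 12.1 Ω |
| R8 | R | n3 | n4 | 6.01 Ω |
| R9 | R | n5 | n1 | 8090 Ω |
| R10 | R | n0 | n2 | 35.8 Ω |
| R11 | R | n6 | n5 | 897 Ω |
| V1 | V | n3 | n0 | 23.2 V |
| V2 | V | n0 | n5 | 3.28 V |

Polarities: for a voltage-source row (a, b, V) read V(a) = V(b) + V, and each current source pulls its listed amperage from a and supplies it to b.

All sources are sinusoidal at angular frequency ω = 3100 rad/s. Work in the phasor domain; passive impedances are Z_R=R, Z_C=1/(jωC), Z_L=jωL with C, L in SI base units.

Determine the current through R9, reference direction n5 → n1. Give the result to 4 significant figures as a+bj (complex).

-0.001847+0.0006393j A

Apply KCL at each of the 6 non-ground nodes and solve the resulting linear system.
Node n1: branches {R2, C1, C2, R3, L2, R9} → V_1 = 11.66-5.172j
Node n2: branches {R2, L2, R6, R10} → V_2 = 8.599-4.098j
Node n3: branches {R1, R5, R8, V1} → V_3 = 23.20+0.000j
Node n4: branches {R1, L1, R3, I1, R8} → V_4 = 18.18+0.1780j
Node n5: branches {L1, C1, R4, R5, R6, R7, R9, R11, V2} → V_5 = -3.280+0.000j
Node n6: branches {I1, R7, R11} → V_6 = 2.952+0.000j
Source currents: i(V1)=-21.49+0.05595j, i(V2)=-21.02+0.4512j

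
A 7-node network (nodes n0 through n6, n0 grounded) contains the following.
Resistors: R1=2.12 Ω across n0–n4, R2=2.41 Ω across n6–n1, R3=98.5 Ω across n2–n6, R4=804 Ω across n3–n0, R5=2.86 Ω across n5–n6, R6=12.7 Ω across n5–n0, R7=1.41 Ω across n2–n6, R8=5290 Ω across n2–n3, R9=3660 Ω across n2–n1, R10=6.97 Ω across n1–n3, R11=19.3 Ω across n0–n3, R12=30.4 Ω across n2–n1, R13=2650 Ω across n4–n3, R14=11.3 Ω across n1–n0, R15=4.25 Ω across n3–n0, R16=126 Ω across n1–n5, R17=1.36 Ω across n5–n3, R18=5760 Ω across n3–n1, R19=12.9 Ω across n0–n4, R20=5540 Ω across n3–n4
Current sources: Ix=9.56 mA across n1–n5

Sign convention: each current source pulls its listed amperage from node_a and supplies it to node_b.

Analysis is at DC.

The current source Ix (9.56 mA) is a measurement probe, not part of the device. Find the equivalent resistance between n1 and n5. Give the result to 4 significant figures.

MNA unknowns: 6 node voltages V₁..V_6
R1: Y=0.4717 on G[0,4]
R2: Y=0.4149 on G[6,1]
R3: Y=0.01015 on G[2,6]
R4: Y=0.001244 on G[3,0]
R5: Y=0.3497 on G[5,6]
R6: Y=0.07874 on G[5,0]
R7: Y=0.7092 on G[2,6]
R8: Y=0.0001890 on G[2,3]
R9: Y=0.0002732 on G[2,1]
R10: Y=0.1435 on G[1,3]
R11: Y=0.05181 on G[0,3]
R12: Y=0.03289 on G[2,1]
R13: Y=0.0003774 on G[4,3]
R14: Y=0.08850 on G[1,0]
R15: Y=0.2353 on G[3,0]
R16: Y=0.007937 on G[1,5]
R17: Y=0.7353 on G[5,3]
R18: Y=0.0001736 on G[3,1]
R19: Y=0.07752 on G[0,4]
R20: Y=0.0001805 on G[3,4]
Ix: z[1]−=0.00956, z[5]+=0.00956
solve → V1=-0.01711, V2=-0.006505, V3=0.003021, V4=3.066e-06, V5=0.008144, V6=-0.006019

R_eq = 2.642 Ω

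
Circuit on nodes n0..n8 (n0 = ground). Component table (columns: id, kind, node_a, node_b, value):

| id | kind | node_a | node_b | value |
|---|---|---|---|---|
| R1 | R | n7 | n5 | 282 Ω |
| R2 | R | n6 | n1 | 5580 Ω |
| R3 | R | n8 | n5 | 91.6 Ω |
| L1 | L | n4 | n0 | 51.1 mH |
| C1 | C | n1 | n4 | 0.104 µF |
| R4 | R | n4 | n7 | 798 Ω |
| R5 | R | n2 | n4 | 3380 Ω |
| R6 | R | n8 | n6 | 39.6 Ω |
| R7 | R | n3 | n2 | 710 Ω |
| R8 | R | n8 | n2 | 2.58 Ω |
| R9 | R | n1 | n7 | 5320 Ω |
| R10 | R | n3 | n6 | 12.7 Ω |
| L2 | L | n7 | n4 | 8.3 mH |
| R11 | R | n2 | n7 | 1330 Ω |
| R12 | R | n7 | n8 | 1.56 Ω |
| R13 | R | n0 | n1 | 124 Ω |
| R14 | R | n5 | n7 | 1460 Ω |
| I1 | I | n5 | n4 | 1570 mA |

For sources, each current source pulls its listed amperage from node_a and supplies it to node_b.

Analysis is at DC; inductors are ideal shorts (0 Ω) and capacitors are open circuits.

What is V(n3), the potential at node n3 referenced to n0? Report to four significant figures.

-1.742 V

MNA unknowns: 8 node voltages V₁..V_8 plus 2 source currents (L1, L2)
R1: Y=0.003546 on G[7,5]
R2: Y=0.0001792 on G[6,1]
R3: Y=0.01092 on G[8,5]
L1: row V4−V0=0, i_L1 at 4,0
C1: Y=0.000 on G[1,4]
R4: Y=0.001253 on G[4,7]
R5: Y=0.0002959 on G[2,4]
R6: Y=0.02525 on G[8,6]
R7: Y=0.001408 on G[3,2]
R8: Y=0.3876 on G[8,2]
R9: Y=0.0001880 on G[1,7]
R10: Y=0.07874 on G[3,6]
L2: row V7−V4=0, i_L2 at 7,4
R11: Y=0.0007519 on G[2,7]
R12: Y=0.6410 on G[7,8]
R13: Y=0.008065 on G[0,1]
R14: Y=0.0006849 on G[5,7]
I1: z[5]−=1.57, z[4]+=1.57
solve → V1=-0.03702, V2=-1.749, V3=-1.742, V4=0.000, V5=-104.9, V6=-1.742, V7=0.000, V8=-1.753
aux → i_L1=0.0002985, i_L2=-1.569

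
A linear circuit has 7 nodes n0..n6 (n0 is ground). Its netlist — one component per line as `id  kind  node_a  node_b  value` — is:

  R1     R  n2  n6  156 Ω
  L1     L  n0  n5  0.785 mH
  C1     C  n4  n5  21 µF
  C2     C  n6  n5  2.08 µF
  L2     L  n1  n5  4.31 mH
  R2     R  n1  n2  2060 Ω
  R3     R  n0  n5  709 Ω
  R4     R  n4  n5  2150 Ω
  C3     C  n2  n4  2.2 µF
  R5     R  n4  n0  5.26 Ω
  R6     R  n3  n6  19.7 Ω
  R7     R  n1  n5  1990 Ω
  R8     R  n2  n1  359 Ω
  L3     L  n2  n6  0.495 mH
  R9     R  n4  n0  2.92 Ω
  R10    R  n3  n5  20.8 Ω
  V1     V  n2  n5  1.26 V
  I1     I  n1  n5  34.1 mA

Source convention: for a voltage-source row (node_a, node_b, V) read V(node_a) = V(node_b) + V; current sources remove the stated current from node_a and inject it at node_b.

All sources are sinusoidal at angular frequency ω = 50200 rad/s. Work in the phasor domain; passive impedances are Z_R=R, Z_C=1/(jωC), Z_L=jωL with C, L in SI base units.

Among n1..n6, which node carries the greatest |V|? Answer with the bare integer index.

1

Apply KCL at each of the 6 non-ground nodes and solve the resulting linear system.
Node n1: branches {L2, R2, R7, R8, I1} → V_1 = -3.299-3.898j
Node n2: branches {R1, R2, C3, R8, L3, V1} → V_2 = 1.138-0.006102j
Node n3: branches {R6, R10} → V_3 = -0.4248-0.2177j
Node n4: branches {C1, R4, C3, R5, R9} → V_4 = 0.0006126-0.005774j
Node n5: branches {L1, C1, C2, L2, R3, R4, R7, R10, V1, I1} → V_5 = -0.1215-0.006102j
Node n6: branches {R1, C2, R6, L3} → V_6 = -0.7120-0.4181j
Source currents: i(V1)=-0.04299-0.06657j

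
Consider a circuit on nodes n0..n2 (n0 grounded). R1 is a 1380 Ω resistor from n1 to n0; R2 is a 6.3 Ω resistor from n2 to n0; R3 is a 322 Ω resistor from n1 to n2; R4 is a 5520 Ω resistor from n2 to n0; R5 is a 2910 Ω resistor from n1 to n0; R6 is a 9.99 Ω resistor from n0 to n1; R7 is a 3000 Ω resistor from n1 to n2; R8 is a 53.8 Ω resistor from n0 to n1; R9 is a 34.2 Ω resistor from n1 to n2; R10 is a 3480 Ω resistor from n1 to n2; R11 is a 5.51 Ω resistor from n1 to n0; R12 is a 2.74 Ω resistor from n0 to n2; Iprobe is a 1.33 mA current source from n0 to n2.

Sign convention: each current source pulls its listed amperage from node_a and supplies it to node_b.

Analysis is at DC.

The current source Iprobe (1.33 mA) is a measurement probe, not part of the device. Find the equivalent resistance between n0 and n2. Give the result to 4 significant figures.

R_eq = 1.806 Ω

Apply KCL at each of the 2 non-ground nodes and solve the resulting linear system.
Node n1: branches {R1, R3, R5, R6, R7, R8, R9, R10, R11} → V_1 = 0.0002370
Node n2: branches {R2, R3, R4, R7, R9, R10, R12, Iprobe} → V_2 = 0.002403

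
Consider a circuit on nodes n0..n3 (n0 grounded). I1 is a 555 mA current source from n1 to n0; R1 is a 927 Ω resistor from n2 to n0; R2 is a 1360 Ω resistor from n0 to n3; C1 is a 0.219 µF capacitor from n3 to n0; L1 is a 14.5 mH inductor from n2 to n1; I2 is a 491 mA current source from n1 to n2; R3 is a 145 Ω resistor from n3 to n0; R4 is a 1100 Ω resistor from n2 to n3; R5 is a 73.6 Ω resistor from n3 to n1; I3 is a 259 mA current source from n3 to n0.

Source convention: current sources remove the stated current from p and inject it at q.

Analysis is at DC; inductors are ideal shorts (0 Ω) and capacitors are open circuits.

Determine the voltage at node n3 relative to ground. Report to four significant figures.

-89.81 V

Apply KCL at each of the 3 non-ground nodes and solve the resulting linear system.
Node n1: branches {I1, L1, I2, R5} → V_1 = -119.2
Node n2: branches {R1, L1, I2, R4} → V_2 = -119.2
Node n3: branches {R2, C1, R3, R4, R5, I3} → V_3 = -89.81
Source currents: i(L1)=0.6463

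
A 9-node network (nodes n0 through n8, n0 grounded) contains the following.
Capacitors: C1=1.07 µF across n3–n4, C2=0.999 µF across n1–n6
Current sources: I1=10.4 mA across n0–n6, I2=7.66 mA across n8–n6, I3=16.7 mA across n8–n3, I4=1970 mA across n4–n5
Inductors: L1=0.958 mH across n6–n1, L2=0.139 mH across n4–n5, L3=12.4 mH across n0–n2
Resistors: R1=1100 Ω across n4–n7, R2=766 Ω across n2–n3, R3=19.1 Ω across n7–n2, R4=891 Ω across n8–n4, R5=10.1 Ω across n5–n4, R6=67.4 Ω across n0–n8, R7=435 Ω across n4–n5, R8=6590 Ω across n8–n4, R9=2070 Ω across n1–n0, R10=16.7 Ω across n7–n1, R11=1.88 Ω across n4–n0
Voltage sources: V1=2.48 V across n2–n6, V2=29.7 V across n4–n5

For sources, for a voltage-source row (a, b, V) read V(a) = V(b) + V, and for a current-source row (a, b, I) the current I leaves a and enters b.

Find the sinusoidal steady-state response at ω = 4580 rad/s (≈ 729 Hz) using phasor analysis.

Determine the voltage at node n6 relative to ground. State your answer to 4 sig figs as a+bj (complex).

-2.046+1.182j V

MNA unknowns: 8 node voltages V₁..V_8 plus 2 source currents (V1, V2)
C1: Y=0.000+0.004901j on G[3,4]
I1: z[0]−=0.0104, z[6]+=0.0104
L1: Y=0.000-0.2279j on G[6,1]
R1: Y=0.0009091+0.000j on G[4,7]
I2: z[8]−=0.00766, z[6]+=0.00766
R2: Y=0.001305+0.000j on G[2,3]
R3: Y=0.05236+0.000j on G[7,2]
R4: Y=0.001122+0.000j on G[8,4]
R5: Y=0.09901+0.000j on G[5,4]
R6: Y=0.01484+0.000j on G[0,8]
L2: Y=0.000-1.571j on G[4,5]
R7: Y=0.002299+0.000j on G[4,5]
L3: Y=0.000-0.01761j on G[0,2]
R8: Y=0.0001517+0.000j on G[8,4]
R9: Y=0.0004831+0.000j on G[1,0]
R10: Y=0.05988+0.000j on G[7,1]
C2: Y=0.000+0.004575j on G[1,6]
R11: Y=0.5319+0.000j on G[4,0]
I3: z[8]−=0.0167, z[3]+=0.0167
I4: z[4]−=1.97, z[5]+=1.97
V1: row V2−V6=2.48, i_V1 at 2,6
V2: row V4−V5=29.7, i_V2 at 4,5
solve → V1=-2.001+1.493j, V2=0.4337+1.182j, V3=1.190-3.193j, V4=0.02436+0.01297j, V5=-29.68+0.01297j, V6=-2.046+1.182j, V7=-0.8582+1.337j, V8=-1.510+0.001026j
aux → i_V1=-0.08747+0.01005j, i_V2=-4.979+46.65j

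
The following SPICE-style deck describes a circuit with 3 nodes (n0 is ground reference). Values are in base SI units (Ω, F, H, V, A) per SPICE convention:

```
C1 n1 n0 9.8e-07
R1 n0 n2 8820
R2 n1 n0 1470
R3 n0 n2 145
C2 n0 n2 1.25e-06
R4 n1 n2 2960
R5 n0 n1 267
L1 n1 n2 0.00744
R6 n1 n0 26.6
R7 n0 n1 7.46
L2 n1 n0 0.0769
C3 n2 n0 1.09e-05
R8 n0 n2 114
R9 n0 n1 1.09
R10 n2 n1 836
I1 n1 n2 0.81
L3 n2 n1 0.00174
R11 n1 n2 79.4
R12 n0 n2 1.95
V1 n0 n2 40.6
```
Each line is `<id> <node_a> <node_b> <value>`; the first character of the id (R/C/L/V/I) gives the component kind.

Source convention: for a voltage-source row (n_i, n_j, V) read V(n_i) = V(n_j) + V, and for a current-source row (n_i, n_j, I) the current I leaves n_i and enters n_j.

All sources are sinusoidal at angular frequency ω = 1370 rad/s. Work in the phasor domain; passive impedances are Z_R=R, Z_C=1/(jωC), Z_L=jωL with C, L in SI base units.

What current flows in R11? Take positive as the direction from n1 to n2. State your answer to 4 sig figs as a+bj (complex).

Element admittances at ω=1370 rad/s:
  Y(C1) = 0.000+0.001343j S between n1,n0
  Y(R1) = 0.0001134+0.000j S between n0,n2
  Y(R2) = 0.0006803+0.000j S between n1,n0
  Y(R3) = 0.006897+0.000j S between n0,n2
  Y(C2) = 0.000+0.001713j S between n0,n2
  Y(R4) = 0.0003378+0.000j S between n1,n2
  Y(R5) = 0.003745+0.000j S between n0,n1
  Y(L1) = 0.000-0.09811j S between n1,n2
  Y(R6) = 0.03759+0.000j S between n1,n0
  Y(R7) = 0.1340+0.000j S between n0,n1
  Y(L2) = 0.000-0.009492j S between n1,n0
  Y(C3) = 0.000+0.01493j S between n2,n0
  Y(R8) = 0.008772+0.000j S between n0,n2
  Y(R9) = 0.9174+0.000j S between n0,n1
  Y(R10) = 0.001196+0.000j S between n2,n1
  I1: injects 0.81 A into n2 (from n1)
  Y(L3) = 0.000-0.4195j S between n2,n1
  Y(R11) = 0.01259+0.000j S between n1,n2
  Y(R12) = 0.5128+0.000j S between n0,n2
  V1: constraint V(n0)−V(n2) = 40.6
Assemble and solve the 3×3 MNA system:
  V(n1)=-8.369+15.00j  V(n2)=-40.60+0.000j
  i(V1)=-30.49+15.80j

0.4059+0.1889j A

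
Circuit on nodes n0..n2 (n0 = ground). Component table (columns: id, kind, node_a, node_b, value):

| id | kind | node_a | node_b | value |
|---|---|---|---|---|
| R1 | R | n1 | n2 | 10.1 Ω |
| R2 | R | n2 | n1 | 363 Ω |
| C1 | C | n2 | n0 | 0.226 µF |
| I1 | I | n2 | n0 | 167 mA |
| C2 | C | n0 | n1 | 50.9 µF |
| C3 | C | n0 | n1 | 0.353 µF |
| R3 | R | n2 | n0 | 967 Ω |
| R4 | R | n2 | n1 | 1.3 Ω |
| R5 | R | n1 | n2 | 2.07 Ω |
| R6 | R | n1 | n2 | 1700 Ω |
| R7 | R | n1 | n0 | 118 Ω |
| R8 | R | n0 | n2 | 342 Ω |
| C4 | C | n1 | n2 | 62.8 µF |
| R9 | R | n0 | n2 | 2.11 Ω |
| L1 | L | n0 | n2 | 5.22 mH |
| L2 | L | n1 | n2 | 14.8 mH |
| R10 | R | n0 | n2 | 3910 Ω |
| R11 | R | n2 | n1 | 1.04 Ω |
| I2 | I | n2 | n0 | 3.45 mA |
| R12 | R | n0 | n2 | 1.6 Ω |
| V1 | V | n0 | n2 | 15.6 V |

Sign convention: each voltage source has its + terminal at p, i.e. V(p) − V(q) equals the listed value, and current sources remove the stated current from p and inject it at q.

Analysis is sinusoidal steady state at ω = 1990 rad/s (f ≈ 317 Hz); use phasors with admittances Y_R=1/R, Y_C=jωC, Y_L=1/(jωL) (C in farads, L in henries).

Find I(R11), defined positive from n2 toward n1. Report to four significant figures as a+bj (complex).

-0.1086-0.6491j A

Element admittances at ω=1990 rad/s:
  Y(R1) = 0.09901+0.000j S between n1,n2
  Y(R2) = 0.002755+0.000j S between n2,n1
  Y(C1) = 0.000+0.0004497j S between n2,n0
  I1: injects 0.167 A into n0 (from n2)
  Y(C2) = 0.000+0.1013j S between n0,n1
  Y(C3) = 0.000+0.0007025j S between n0,n1
  Y(R3) = 0.001034+0.000j S between n2,n0
  Y(R4) = 0.7692+0.000j S between n2,n1
  Y(R5) = 0.4831+0.000j S between n1,n2
  Y(R6) = 0.0005882+0.000j S between n1,n2
  Y(R7) = 0.008475+0.000j S between n1,n0
  Y(R8) = 0.002924+0.000j S between n0,n2
  Y(C4) = 0.000+0.1250j S between n1,n2
  Y(R9) = 0.4739+0.000j S between n0,n2
  Y(L1) = 0.000-0.09627j S between n0,n2
  Y(L2) = 0.000-0.03395j S between n1,n2
  Y(R10) = 0.0002558+0.000j S between n0,n2
  Y(R11) = 0.9615+0.000j S between n2,n1
  I2: injects 0.00345 A into n0 (from n2)
  Y(R12) = 0.6250+0.000j S between n0,n2
  V1: constraint V(n0)−V(n2) = 15.6
Assemble and solve the 3×3 MNA system:
  V(n1)=-15.49+0.6751j  V(n2)=-15.60+0.000j
  i(V1)=-17.24-0.07911j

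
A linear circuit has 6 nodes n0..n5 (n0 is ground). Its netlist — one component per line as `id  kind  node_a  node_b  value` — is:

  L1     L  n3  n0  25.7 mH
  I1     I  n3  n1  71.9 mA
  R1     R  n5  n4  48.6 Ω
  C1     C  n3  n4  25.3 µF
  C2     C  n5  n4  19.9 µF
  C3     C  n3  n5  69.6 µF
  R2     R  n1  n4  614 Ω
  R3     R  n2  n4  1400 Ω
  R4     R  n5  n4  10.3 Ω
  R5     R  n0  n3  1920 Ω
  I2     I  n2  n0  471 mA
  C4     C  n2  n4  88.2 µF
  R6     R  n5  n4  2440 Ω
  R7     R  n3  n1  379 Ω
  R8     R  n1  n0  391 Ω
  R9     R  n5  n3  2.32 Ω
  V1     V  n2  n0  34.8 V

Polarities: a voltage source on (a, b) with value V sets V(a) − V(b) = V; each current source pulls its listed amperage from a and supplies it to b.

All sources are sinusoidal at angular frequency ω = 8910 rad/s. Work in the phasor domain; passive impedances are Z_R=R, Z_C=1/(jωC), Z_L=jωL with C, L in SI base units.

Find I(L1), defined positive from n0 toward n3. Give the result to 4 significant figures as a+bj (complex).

Apply KCL at each of the 5 non-ground nodes and solve the resulting linear system.
Node n1: branches {I1, R2, R7, R8} → V_1 = 32.54+0.2214j
Node n2: branches {R3, I2, C4, V1} → V_2 = 34.80+0.000j
Node n3: branches {L1, I1, C1, C3, R5, R7, R9} → V_3 = 35.33+0.4912j
Node n4: branches {R1, C1, C2, R2, R3, R4, C4, R6} → V_4 = 35.00+0.1322j
Node n5: branches {R1, C2, C3, R4, R6, R9} → V_5 = 35.25+0.4111j
Source currents: i(V1)=-0.5748+0.1534j

-0.002145+0.1543j A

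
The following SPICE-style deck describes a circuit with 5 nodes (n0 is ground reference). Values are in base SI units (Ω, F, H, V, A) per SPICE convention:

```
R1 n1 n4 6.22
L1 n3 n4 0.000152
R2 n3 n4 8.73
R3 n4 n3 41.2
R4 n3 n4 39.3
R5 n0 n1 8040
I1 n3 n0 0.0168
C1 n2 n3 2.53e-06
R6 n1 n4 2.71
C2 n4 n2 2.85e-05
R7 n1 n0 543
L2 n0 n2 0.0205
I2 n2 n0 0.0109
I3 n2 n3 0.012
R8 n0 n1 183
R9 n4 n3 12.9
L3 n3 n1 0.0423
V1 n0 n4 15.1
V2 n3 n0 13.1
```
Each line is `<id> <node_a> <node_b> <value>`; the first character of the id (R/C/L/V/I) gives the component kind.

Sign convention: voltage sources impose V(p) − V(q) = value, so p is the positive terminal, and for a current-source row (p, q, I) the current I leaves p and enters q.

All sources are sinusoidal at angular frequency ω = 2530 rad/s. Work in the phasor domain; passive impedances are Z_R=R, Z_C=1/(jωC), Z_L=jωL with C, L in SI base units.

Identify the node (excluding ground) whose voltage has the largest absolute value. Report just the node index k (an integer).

MNA unknowns: 4 node voltages V₁..V_4 plus 2 source currents (V1, V2)
R1: Y=0.1608+0.000j on G[1,4]
L1: Y=0.000-2.600j on G[3,4]
R2: Y=0.1145+0.000j on G[3,4]
R3: Y=0.02427+0.000j on G[4,3]
R4: Y=0.02545+0.000j on G[3,4]
R5: Y=0.0001244+0.000j on G[0,1]
I1: z[3]−=0.0168, z[0]+=0.0168
C1: Y=0.000+0.006401j on G[2,3]
R6: Y=0.3690+0.000j on G[1,4]
C2: Y=0.000+0.07211j on G[4,2]
R7: Y=0.001842+0.000j on G[1,0]
L2: Y=0.000-0.01928j on G[0,2]
I2: z[2]−=0.0109, z[0]+=0.0109
I3: z[2]−=0.012, z[3]+=0.012
R8: Y=0.005464+0.000j on G[0,1]
R9: Y=0.07752+0.000j on G[4,3]
L3: Y=0.000-0.009344j on G[3,1]
V1: row V0−V4=15.1, i_V1 at 0,4
V2: row V3−V0=13.1, i_V2 at 3,0
solve → V1=-14.88-0.4867j, V2=-16.97+0.3867j, V3=13.10+0.000j, V4=-15.10+0.000j
aux → i_V1=-6.906+73.72j, i_V2=-6.830+73.40j

2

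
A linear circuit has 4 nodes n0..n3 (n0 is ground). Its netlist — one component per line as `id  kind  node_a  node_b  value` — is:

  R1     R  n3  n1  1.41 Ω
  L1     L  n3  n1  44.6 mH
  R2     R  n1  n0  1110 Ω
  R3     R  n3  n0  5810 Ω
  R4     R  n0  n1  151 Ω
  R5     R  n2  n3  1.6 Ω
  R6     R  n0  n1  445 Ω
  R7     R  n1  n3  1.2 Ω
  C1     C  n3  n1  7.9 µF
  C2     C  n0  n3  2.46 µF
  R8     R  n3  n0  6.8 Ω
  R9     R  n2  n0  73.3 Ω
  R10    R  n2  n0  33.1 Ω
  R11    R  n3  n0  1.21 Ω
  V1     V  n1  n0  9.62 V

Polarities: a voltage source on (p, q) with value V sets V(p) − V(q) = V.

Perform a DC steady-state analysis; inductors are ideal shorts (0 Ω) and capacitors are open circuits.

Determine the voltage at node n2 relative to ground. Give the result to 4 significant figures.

Element admittances at DC:
  Y(R1) = 0.7092 S between n3,n1
  L1: short n3↔n1 (DC inductor)
  Y(R2) = 0.0009009 S between n1,n0
  Y(R3) = 0.0001721 S between n3,n0
  Y(R4) = 0.006623 S between n0,n1
  Y(R5) = 0.6250 S between n2,n3
  Y(R6) = 0.002247 S between n0,n1
  Y(R7) = 0.8333 S between n1,n3
  Y(C1) = 0.000 S between n3,n1
  Y(C2) = 0.000 S between n0,n3
  Y(R8) = 0.1471 S between n3,n0
  Y(R9) = 0.01364 S between n2,n0
  Y(R10) = 0.03021 S between n2,n0
  Y(R11) = 0.8264 S between n3,n0
  V1: constraint V(n1)−V(n0) = 9.62
Assemble and solve the 5×5 MNA system:
  V(n1)=9.620  V(n2)=8.989  V(n3)=9.620
  i(L1)=-9.761  i(V1)=-9.855

8.989 V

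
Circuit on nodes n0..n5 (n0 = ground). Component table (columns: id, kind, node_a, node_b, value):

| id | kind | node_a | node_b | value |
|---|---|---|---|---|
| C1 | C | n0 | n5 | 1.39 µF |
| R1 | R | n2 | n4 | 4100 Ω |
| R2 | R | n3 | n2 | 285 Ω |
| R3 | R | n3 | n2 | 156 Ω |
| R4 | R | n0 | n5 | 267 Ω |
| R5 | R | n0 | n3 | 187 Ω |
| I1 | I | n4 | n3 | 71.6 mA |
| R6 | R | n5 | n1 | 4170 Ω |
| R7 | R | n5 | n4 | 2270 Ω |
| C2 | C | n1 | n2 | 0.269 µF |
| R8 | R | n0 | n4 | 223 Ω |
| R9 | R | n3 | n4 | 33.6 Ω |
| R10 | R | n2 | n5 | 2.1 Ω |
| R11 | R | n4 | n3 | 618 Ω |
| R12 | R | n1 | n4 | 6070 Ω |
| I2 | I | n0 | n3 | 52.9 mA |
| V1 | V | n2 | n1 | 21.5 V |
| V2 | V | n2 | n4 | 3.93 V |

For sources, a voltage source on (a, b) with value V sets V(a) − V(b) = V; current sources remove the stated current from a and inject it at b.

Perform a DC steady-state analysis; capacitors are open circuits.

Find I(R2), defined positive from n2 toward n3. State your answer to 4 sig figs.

Apply KCL at each of the 5 non-ground nodes and solve the resulting linear system.
Node n1: branches {R6, C2, R12, V1} → V_1 = -16.05
Node n2: branches {R1, R2, R3, C2, R10, V1, V2} → V_2 = 5.446
Node n3: branches {R2, R3, R5, I1, R9, R11, I2} → V_3 = 4.847
Node n4: branches {R1, I1, R7, R8, R9, R11, R12, V2} → V_4 = 1.516
Node n5: branches {C1, R4, R6, R7, R10} → V_5 = 5.389
Source currents: i(V1)=-0.008037, i(V2)=-0.02590

0.002102 A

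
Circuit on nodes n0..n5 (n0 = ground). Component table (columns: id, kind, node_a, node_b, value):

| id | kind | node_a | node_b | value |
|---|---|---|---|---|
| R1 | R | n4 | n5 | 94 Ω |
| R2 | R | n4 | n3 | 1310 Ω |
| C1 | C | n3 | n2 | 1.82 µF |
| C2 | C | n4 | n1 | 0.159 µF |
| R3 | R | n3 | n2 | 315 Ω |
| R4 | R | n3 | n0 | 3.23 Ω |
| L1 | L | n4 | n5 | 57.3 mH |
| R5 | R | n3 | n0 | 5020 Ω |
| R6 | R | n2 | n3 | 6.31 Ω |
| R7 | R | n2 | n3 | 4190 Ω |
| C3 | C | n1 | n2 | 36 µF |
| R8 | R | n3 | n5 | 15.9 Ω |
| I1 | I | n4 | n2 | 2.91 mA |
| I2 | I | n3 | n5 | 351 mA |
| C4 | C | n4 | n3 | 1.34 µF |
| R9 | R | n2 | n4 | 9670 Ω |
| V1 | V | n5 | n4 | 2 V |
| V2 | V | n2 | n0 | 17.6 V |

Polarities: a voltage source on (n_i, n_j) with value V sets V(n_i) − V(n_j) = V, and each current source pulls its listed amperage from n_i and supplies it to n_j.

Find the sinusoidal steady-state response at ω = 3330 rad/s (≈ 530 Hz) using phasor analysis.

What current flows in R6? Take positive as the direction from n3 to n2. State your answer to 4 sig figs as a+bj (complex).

-1.832+0.02497j A

Apply KCL at each of the 5 non-ground nodes and solve the resulting linear system.
Node n1: branches {C2, C3} → V_1 = 17.56-8.972e-05j
Node n2: branches {C1, R3, R6, R7, C3, I1, R9, V2} → V_2 = 17.60+0.000j
Node n3: branches {R2, C1, R3, R4, R5, R6, R7, R8, I2, C4} → V_3 = 6.038+0.1576j
Node n4: branches {R1, R2, C2, L1, I1, C4, R9, V1} → V_4 = 9.531-0.02040j
Node n5: branches {R1, L1, R8, I2, V1} → V_5 = 11.53-0.02040j
Source currents: i(V1)=-0.01573+0.02168j, i(V2)=-1.871-0.04882j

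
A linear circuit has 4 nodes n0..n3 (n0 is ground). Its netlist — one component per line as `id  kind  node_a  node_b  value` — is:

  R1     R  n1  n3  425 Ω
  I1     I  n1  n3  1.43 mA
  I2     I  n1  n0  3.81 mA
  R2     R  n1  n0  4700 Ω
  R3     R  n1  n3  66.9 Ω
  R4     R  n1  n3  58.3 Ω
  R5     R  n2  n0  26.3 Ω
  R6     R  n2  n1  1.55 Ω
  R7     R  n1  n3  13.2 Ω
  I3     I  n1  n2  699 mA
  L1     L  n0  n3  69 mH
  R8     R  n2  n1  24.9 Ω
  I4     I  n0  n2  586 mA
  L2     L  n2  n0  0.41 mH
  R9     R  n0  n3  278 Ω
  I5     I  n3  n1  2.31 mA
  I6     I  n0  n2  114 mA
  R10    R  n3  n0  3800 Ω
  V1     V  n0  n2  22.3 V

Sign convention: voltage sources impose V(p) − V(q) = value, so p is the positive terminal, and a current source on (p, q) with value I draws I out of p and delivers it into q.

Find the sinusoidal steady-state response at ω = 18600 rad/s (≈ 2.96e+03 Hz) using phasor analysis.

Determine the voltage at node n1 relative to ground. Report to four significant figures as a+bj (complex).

-23.19-0.02448j V

MNA unknowns: 3 node voltages V₁..V_3 plus 1 source current (V1)
R1: Y=0.002353+0.000j on G[1,3]
I1: z[1]−=0.00143, z[3]+=0.00143
I2: z[1]−=0.00381, z[0]+=0.00381
R2: Y=0.0002128+0.000j on G[1,0]
R3: Y=0.01495+0.000j on G[1,3]
R4: Y=0.01715+0.000j on G[1,3]
R5: Y=0.03802+0.000j on G[2,0]
R6: Y=0.6452+0.000j on G[2,1]
R7: Y=0.07576+0.000j on G[1,3]
I3: z[1]−=0.699, z[2]+=0.699
L1: Y=0.000-0.0007792j on G[0,3]
R8: Y=0.04016+0.000j on G[2,1]
I4: z[0]−=0.586, z[2]+=0.586
L2: Y=0.000-0.1311j on G[2,0]
R9: Y=0.003597+0.000j on G[0,3]
I5: z[3]−=0.00231, z[1]+=0.00231
I6: z[0]−=0.114, z[2]+=0.114
R10: Y=0.0002632+0.000j on G[3,0]
V1: row V0−V2=22.3, i_V1 at 0,2
solve → V1=-23.19-0.02448j, V2=-22.30+0.000j, V3=-22.41-0.1768j
aux → i_V1=-1.636+2.941j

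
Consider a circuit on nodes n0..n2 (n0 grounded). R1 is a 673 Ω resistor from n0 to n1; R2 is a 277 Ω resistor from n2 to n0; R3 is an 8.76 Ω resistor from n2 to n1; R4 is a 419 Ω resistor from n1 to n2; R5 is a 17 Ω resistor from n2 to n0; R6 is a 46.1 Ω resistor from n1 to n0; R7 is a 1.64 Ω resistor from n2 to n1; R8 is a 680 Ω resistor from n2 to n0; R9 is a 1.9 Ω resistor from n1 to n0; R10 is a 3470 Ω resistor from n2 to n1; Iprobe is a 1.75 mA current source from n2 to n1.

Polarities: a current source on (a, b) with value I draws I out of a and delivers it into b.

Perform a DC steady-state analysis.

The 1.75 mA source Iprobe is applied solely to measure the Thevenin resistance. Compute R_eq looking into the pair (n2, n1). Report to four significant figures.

R_eq = 1.276 Ω

Element admittances at DC:
  Y(R1) = 0.001486 S between n0,n1
  Y(R2) = 0.003610 S between n2,n0
  Y(R3) = 0.1142 S between n2,n1
  Y(R4) = 0.002387 S between n1,n2
  Y(R5) = 0.05882 S between n2,n0
  Y(R6) = 0.02169 S between n1,n0
  Y(R7) = 0.6098 S between n2,n1
  Y(R8) = 0.001471 S between n2,n0
  Y(R9) = 0.5263 S between n1,n0
  Y(R10) = 0.0002882 S between n2,n1
  Iprobe: injects 0.00175 A into n1 (from n2)
Assemble and solve the 2×2 MNA system:
  V(n1)=0.0002326  V(n2)=-0.002000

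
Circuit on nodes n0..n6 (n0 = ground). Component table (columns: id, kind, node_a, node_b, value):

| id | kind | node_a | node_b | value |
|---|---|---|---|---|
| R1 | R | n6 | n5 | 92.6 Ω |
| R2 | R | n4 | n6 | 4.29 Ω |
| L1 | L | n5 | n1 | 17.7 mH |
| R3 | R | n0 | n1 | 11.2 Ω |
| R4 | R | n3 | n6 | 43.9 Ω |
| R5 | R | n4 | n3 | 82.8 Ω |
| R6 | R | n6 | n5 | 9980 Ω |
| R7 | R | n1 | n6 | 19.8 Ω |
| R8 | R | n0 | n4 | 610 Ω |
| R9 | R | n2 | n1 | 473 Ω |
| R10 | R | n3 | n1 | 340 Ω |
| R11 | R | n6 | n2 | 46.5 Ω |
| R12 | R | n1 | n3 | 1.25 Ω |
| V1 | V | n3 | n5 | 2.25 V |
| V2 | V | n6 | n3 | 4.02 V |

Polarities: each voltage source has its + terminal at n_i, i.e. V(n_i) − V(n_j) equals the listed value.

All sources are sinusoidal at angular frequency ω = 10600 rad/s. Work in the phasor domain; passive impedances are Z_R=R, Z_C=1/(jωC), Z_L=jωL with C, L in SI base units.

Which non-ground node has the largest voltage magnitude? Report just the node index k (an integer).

6

Apply KCL at each of the 6 non-ground nodes and solve the resulting linear system.
Node n1: branches {L1, R3, R7, R9, R10, R12} → V_1 = -0.06393+0.0002788j
Node n2: branches {R9, R11} → V_2 = 3.366-0.01390j
Node n3: branches {R4, R5, R10, R12, V1, V2} → V_3 = -0.3169-0.01529j
Node n4: branches {R2, R5, R8} → V_4 = 3.482-0.01519j
Node n5: branches {R1, L1, R6, V1} → V_5 = -2.567-0.01529j
Node n6: branches {R1, R2, R4, R6, R7, R11, V2} → V_6 = 3.703-0.01529j
Source currents: i(V1)=-0.06842+0.01334j, i(V2)=-0.4090+0.0008399j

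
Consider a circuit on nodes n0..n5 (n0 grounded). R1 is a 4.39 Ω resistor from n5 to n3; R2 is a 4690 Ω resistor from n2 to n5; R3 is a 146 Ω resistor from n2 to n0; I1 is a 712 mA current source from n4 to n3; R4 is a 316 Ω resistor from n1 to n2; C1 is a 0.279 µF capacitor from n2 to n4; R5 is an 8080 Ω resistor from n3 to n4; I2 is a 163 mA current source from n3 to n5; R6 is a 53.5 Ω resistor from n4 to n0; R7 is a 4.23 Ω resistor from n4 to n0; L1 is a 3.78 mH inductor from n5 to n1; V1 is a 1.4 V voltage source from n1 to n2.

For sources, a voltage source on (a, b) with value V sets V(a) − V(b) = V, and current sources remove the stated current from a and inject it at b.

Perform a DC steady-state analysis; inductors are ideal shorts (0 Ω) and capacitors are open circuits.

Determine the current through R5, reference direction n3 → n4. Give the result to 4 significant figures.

Element admittances at DC:
  Y(R1) = 0.2278 S between n5,n3
  Y(R2) = 0.0002132 S between n2,n5
  Y(R3) = 0.006849 S between n2,n0
  I1: injects 0.712 A into n3 (from n4)
  Y(R4) = 0.003165 S between n1,n2
  Y(C1) = 0.000 S between n2,n4
  Y(R5) = 0.0001238 S between n3,n4
  I2: injects 0.163 A into n5 (from n3)
  Y(R6) = 0.01869 S between n4,n0
  Y(R7) = 0.2364 S between n4,n0
  L1: short n5↔n1 (DC inductor)
  V1: constraint V(n1)−V(n2) = 1.4
Assemble and solve the 7×7 MNA system:
  V(n1)=103.4  V(n2)=102.0  V(n3)=105.7  V(n4)=-2.738  V(n5)=103.4
  i(L1)=0.6983  i(V1)=0.6938

0.01343 A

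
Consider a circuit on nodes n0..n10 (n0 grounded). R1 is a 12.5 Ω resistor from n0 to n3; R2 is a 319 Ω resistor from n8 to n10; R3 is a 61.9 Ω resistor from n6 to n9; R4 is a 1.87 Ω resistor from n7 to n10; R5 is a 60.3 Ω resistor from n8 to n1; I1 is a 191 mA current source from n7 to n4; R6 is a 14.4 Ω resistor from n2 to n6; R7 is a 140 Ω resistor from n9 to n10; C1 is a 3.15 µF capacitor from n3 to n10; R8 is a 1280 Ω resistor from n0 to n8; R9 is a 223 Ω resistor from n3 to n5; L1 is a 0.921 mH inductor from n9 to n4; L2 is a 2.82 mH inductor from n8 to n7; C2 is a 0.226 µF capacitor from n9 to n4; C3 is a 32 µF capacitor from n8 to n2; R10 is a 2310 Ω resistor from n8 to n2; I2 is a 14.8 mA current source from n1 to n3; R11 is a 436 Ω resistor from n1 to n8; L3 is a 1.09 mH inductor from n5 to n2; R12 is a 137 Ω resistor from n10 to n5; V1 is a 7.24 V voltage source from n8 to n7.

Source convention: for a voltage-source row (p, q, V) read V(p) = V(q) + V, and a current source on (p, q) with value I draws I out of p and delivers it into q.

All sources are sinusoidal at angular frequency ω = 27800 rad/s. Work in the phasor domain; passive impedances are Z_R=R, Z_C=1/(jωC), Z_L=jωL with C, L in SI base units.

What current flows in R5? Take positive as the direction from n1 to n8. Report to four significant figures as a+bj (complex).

MNA unknowns: 10 node voltages V₁..V_10 plus 1 source current (V1)
R1: Y=0.08000+0.000j on G[0,3]
R2: Y=0.003135+0.000j on G[8,10]
R3: Y=0.01616+0.000j on G[6,9]
R4: Y=0.5348+0.000j on G[7,10]
R5: Y=0.01658+0.000j on G[8,1]
I1: z[7]−=0.191, z[4]+=0.191
R6: Y=0.06944+0.000j on G[2,6]
R7: Y=0.007143+0.000j on G[9,10]
C1: Y=0.000+0.08757j on G[3,10]
R8: Y=0.0007813+0.000j on G[0,8]
R9: Y=0.004484+0.000j on G[3,5]
L1: Y=0.000-0.03906j on G[9,4]
L2: Y=0.000-0.01276j on G[8,7]
C2: Y=0.000+0.006283j on G[9,4]
C3: Y=0.000+0.8896j on G[8,2]
R10: Y=0.0004329+0.000j on G[8,2]
I2: z[1]−=0.0148, z[3]+=0.0148
R11: Y=0.002294+0.000j on G[1,8]
L3: Y=0.000-0.03300j on G[5,2]
R12: Y=0.007299+0.000j on G[10,5]
V1: row V8−V7=7.24, i_V1 at 8,7
solve → V1=6.068+0.5862j, V2=6.878+0.5649j, V3=-0.06692-0.005725j, V4=13.89+6.385j, V5=6.171-1.645j, V6=8.201+0.5635j, V7=-0.3877+0.5862j, V8=6.852+0.5862j, V9=13.89+0.5575j, V10=0.01181+0.5439j
aux → i_V1=-0.02265+0.1150j

-0.01300+0.000j A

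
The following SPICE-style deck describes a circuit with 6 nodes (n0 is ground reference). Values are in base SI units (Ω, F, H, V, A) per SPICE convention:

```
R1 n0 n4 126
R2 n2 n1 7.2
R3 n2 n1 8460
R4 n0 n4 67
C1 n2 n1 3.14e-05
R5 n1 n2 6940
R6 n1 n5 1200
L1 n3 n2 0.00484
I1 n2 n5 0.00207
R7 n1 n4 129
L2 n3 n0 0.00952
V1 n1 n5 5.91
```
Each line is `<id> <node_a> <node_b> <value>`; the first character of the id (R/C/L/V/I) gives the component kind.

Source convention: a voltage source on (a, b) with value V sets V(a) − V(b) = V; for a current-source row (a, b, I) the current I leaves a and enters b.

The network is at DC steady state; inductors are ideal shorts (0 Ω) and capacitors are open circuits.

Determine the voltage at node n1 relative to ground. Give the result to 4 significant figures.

0.01428 V

Apply KCL at each of the 5 non-ground nodes and solve the resulting linear system.
Node n1: branches {R2, R3, C1, R5, R6, R7, V1} → V_1 = 0.01428
Node n2: branches {R2, R3, C1, R5, L1, I1} → V_2 = 0.000
Node n3: branches {L1, L2} → V_3 = 0.000
Node n4: branches {R1, R4, R7} → V_4 = 0.003616
Node n5: branches {R6, I1, V1} → V_5 = -5.896
Source currents: i(L1)=8.268e-05, i(L2)=-8.268e-05, i(V1)=-0.006995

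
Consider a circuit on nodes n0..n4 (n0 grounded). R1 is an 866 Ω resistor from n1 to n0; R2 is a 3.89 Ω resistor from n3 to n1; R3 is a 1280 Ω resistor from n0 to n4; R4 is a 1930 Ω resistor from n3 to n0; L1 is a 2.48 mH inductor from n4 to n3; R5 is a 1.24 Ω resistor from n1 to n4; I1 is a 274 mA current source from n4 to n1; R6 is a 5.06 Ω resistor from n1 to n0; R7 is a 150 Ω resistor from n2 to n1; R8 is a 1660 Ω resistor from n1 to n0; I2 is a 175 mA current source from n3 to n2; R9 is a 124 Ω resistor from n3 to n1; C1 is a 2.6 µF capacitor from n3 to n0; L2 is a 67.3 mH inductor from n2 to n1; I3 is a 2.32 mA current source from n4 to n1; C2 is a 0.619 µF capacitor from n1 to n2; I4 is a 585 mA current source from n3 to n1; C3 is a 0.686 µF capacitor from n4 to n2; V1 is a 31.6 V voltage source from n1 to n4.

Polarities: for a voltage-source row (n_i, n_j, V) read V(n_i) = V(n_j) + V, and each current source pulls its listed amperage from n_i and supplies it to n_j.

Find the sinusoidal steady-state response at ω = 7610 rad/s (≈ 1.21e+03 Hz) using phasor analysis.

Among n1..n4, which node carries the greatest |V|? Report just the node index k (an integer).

Apply KCL at each of the 4 non-ground nodes and solve the resulting linear system.
Node n1: branches {R1, R2, R5, I1, R6, R7, R8, R9, L2, I3, C2, I4, V1} → V_1 = 0.7304+0.2648j
Node n2: branches {R7, I2, L2, C2, C3} → V_2 = -0.6528-22.82j
Node n3: branches {R2, R4, L1, I2, R9, C1, I4} → V_3 = -2.837+6.067j
Node n4: branches {R3, L1, R5, I1, I3, C3, V1} → V_4 = -30.87+0.2648j
Source currents: i(V1)=-25.66+1.328j

4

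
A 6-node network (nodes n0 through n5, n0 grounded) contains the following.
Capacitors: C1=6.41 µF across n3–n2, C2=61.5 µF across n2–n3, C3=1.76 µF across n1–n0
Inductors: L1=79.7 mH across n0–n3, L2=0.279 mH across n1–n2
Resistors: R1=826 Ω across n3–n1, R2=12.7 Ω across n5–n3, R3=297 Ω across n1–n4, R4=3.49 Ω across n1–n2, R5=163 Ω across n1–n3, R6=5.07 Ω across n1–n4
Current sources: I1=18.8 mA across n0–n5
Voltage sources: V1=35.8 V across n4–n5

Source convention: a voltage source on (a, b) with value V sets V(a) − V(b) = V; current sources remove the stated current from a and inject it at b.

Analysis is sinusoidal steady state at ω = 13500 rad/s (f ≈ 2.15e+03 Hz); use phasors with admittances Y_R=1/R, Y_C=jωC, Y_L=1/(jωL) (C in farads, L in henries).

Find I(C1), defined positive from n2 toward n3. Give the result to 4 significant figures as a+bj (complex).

0.1698-0.006009j A

MNA unknowns: 5 node voltages V₁..V_5 plus 1 source current (V1)
C1: Y=0.000+0.08654j on G[3,2]
L1: Y=0.000-0.0009294j on G[0,3]
C2: Y=0.000+0.8303j on G[2,3]
R1: Y=0.001211+0.000j on G[3,1]
R2: Y=0.07874+0.000j on G[5,3]
C3: Y=0.000+0.02376j on G[1,0]
I1: z[0]−=0.0188, z[5]+=0.0188
R3: Y=0.003367+0.000j on G[1,4]
R4: Y=0.2865+0.000j on G[1,2]
R5: Y=0.006135+0.000j on G[1,3]
L2: Y=0.000-0.2655j on G[1,2]
R6: Y=0.1972+0.000j on G[1,4]
V1: row V4−V5=35.8, i_V1 at 4,5
solve → V1=-0.1392-0.8661j, V2=-3.628-3.876j, V3=-3.558-1.914j, V4=9.055-1.162j, V5=-26.74-1.162j
aux → i_V1=-1.844+0.05927j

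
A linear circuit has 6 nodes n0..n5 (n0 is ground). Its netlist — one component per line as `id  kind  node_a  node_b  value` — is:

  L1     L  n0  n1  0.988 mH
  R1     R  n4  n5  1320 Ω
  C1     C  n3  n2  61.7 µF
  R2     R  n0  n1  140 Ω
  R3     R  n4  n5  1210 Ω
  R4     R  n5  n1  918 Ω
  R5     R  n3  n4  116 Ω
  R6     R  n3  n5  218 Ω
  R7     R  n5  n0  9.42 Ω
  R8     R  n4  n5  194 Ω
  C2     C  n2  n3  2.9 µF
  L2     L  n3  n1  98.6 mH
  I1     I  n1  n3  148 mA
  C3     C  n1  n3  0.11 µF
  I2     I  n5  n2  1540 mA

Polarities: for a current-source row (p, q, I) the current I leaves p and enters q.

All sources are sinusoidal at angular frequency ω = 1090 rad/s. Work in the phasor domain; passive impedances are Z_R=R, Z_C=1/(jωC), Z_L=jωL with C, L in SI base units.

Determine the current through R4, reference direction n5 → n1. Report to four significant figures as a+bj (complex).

-0.008669+0.007028j A

Element admittances at ω=1090 rad/s:
  Y(L1) = 0.000-0.9286j S between n0,n1
  Y(R1) = 0.0007576+0.000j S between n4,n5
  Y(C1) = 0.000+0.06725j S between n3,n2
  Y(R2) = 0.007143+0.000j S between n0,n1
  Y(R3) = 0.0008264+0.000j S between n4,n5
  Y(R4) = 0.001089+0.000j S between n5,n1
  Y(R5) = 0.008621+0.000j S between n3,n4
  Y(R6) = 0.004587+0.000j S between n3,n5
  Y(R7) = 0.1062+0.000j S between n5,n0
  Y(R8) = 0.005155+0.000j S between n4,n5
  Y(C2) = 0.000+0.003161j S between n2,n3
  Y(L2) = 0.000-0.009305j S between n3,n1
  I1: injects 0.148 A into n3 (from n1)
  Y(C3) = 0.000+0.0001199j S between n1,n3
  I2: injects 1.54 A into n2 (from n5)
Assemble and solve the 5×5 MNA system:
  V(n1)=0.8362+0.8078j  V(n2)=85.51+78.31j  V(n3)=85.51+100.2j  V(n4)=44.87+59.41j  V(n5)=-7.122+7.260j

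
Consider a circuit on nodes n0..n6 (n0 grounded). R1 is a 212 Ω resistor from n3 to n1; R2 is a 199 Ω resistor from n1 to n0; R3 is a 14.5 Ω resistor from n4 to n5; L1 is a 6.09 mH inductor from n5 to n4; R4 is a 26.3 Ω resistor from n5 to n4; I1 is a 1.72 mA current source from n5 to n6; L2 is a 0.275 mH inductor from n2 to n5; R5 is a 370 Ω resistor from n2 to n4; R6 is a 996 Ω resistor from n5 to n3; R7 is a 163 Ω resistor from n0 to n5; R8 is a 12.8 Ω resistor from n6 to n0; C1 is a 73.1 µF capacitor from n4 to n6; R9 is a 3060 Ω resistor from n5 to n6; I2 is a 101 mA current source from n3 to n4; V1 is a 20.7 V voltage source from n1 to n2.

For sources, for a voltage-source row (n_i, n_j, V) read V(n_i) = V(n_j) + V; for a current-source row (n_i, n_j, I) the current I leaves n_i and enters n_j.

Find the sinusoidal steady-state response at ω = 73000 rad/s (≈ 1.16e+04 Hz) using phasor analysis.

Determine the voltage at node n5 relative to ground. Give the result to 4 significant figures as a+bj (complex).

Element admittances at ω=73000 rad/s:
  Y(R1) = 0.004717+0.000j S between n3,n1
  Y(R2) = 0.005025+0.000j S between n1,n0
  Y(R3) = 0.06897+0.000j S between n4,n5
  Y(L1) = 0.000-0.002249j S between n5,n4
  Y(R4) = 0.03802+0.000j S between n5,n4
  I1: injects 0.00172 A into n6 (from n5)
  Y(L2) = 0.000-0.04981j S between n2,n5
  Y(R5) = 0.002703+0.000j S between n2,n4
  Y(R6) = 0.001004+0.000j S between n5,n3
  Y(R7) = 0.006135+0.000j S between n0,n5
  Y(R8) = 0.07812+0.000j S between n6,n0
  Y(C1) = 0.000+5.336j S between n4,n6
  Y(R9) = 0.0003268+0.000j S between n5,n6
  I2: injects 0.101 A into n4 (from n3)
  V1: constraint V(n1)−V(n2) = 20.7
Assemble and solve the 7×7 MNA system:
  V(n1)=17.60-3.283j  V(n2)=-3.099-3.283j  V(n3)=-3.584-2.640j  V(n4)=-0.9317+0.1951j  V(n5)=-2.518+0.3813j  V(n6)=-0.9343+0.1812j
  i(V1)=-0.1884+0.01953j

-2.518+0.3813j V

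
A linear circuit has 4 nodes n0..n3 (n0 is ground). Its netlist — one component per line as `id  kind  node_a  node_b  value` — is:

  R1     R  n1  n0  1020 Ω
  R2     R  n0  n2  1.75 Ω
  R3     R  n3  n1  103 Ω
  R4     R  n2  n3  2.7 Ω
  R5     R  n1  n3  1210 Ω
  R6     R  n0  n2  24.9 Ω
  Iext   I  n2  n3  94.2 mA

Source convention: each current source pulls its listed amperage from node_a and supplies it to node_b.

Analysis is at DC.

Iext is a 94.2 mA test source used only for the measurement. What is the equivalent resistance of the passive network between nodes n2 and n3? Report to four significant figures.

Element admittances at DC:
  Y(R1) = 0.0009804 S between n1,n0
  Y(R2) = 0.5714 S between n0,n2
  Y(R3) = 0.009709 S between n3,n1
  Y(R4) = 0.3704 S between n2,n3
  Y(R5) = 0.0008264 S between n1,n3
  Y(R6) = 0.04016 S between n0,n2
  Iext: injects 0.0942 A into n3 (from n2)
Assemble and solve the 3×3 MNA system:
  V(n1)=0.2318  V(n2)=-0.0003716  V(n3)=0.2534

R_eq = 2.693 Ω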